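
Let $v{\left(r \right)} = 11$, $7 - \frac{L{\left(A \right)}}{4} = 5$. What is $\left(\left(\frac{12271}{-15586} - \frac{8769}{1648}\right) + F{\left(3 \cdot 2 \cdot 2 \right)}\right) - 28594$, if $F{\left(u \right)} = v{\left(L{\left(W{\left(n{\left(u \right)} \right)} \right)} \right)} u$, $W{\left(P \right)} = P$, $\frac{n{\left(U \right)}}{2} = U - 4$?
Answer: $- \frac{365612043289}{12842864} \approx -28468.0$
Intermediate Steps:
$n{\left(U \right)} = -8 + 2 U$ ($n{\left(U \right)} = 2 \left(U - 4\right) = 2 \left(-4 + U\right) = -8 + 2 U$)
$L{\left(A \right)} = 8$ ($L{\left(A \right)} = 28 - 20 = 8$)
$F{\left(u \right)} = 11 u$
$\left(\left(\frac{12271}{-15586} - \frac{8769}{1648}\right) + F{\left(3 \cdot 2 \cdot 2 \right)}\right) - 28594 = \left(\left(\frac{12271}{-15586} - \frac{8769}{1648}\right) + 11 \cdot 3 \cdot 2 \cdot 2\right) - 28594 = \left(\left(12271 \left(- \frac{1}{15586}\right) - \frac{8769}{1648}\right) + 11 \cdot 6 \cdot 2\right) - 28594 = \left(\left(- \frac{12271}{15586} - \frac{8769}{1648}\right) + 11 \cdot 12\right) - 28594 = \left(- \frac{78448121}{12842864} + 132\right) - 28594 = \frac{1616809927}{12842864} - 28594 = - \frac{365612043289}{12842864}$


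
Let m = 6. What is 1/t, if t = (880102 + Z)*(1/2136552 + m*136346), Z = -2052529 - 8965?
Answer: -267069/258113760281095322 ≈ -1.0347e-12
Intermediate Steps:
Z = -2061494
t = -258113760281095322/267069 (t = (880102 - 2061494)*(1/2136552 + 6*136346) = -1181392*(1/2136552 + 818076) = -1181392*1747861913953/2136552 = -258113760281095322/267069 ≈ -9.6647e+11)
1/t = 1/(-258113760281095322/267069) = -267069/258113760281095322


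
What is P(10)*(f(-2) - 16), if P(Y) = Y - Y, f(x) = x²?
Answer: 0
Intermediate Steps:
P(Y) = 0
P(10)*(f(-2) - 16) = 0*((-2)² - 16) = 0*(4 - 16) = 0*(-12) = 0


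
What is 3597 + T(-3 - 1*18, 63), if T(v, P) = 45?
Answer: 3642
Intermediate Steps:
3597 + T(-3 - 1*18, 63) = 3597 + 45 = 3642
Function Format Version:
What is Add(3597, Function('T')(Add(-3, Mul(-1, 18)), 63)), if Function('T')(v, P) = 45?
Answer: 3642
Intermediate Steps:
Add(3597, Function('T')(Add(-3, Mul(-1, 18)), 63)) = Add(3597, 45) = 3642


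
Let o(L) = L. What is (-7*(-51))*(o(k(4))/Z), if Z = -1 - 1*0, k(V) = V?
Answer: -1428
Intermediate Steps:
Z = -1 (Z = -1 + 0 = -1)
(-7*(-51))*(o(k(4))/Z) = (-7*(-51))*(4/(-1)) = 357*(4*(-1)) = 357*(-4) = -1428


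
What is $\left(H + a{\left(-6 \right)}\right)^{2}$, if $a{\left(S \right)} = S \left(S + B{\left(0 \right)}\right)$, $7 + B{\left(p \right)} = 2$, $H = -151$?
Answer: $7225$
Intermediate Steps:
$B{\left(p \right)} = -5$ ($B{\left(p \right)} = -7 + 2 = -5$)
$a{\left(S \right)} = S \left(-5 + S\right)$ ($a{\left(S \right)} = S \left(S - 5\right) = S \left(-5 + S\right)$)
$\left(H + a{\left(-6 \right)}\right)^{2} = \left(-151 - 6 \left(-5 - 6\right)\right)^{2} = \left(-151 - -66\right)^{2} = \left(-151 + 66\right)^{2} = \left(-85\right)^{2} = 7225$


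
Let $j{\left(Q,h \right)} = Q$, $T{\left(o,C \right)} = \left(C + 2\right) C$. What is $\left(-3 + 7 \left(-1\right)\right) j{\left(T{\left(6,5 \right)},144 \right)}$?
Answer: $-350$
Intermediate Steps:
$T{\left(o,C \right)} = C \left(2 + C\right)$ ($T{\left(o,C \right)} = \left(2 + C\right) C = C \left(2 + C\right)$)
$\left(-3 + 7 \left(-1\right)\right) j{\left(T{\left(6,5 \right)},144 \right)} = \left(-3 + 7 \left(-1\right)\right) 5 \left(2 + 5\right) = \left(-3 - 7\right) 5 \cdot 7 = \left(-10\right) 35 = -350$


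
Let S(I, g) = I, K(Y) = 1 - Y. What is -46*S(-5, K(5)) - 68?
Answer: 162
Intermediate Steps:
-46*S(-5, K(5)) - 68 = -46*(-5) - 68 = 230 - 68 = 162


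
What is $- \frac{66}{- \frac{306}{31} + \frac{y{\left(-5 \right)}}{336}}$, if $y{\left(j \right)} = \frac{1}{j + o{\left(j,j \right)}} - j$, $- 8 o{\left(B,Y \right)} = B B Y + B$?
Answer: $\frac{30935520}{4619621} \approx 6.6965$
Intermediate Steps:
$o{\left(B,Y \right)} = - \frac{B}{8} - \frac{Y B^{2}}{8}$ ($o{\left(B,Y \right)} = - \frac{B B Y + B}{8} = - \frac{B^{2} Y + B}{8} = - \frac{Y B^{2} + B}{8} = - \frac{B + Y B^{2}}{8} = - \frac{B}{8} - \frac{Y B^{2}}{8}$)
$y{\left(j \right)} = \frac{1}{j - \frac{j \left(1 + j^{2}\right)}{8}} - j$ ($y{\left(j \right)} = \frac{1}{j - \frac{j \left(1 + j j\right)}{8}} - j = \frac{1}{j - \frac{j \left(1 + j^{2}\right)}{8}} - j$)
$- \frac{66}{- \frac{306}{31} + \frac{y{\left(-5 \right)}}{336}} = - \frac{66}{- \frac{306}{31} + \frac{\frac{1}{-5} \frac{1}{-7 + \left(-5\right)^{2}} \left(-8 - \left(-5\right)^{4} + 7 \left(-5\right)^{2}\right)}{336}} = - \frac{66}{\left(-306\right) \frac{1}{31} + - \frac{-8 - 625 + 7 \cdot 25}{5 \left(-7 + 25\right)} \frac{1}{336}} = - \frac{66}{- \frac{306}{31} + - \frac{-8 - 625 + 175}{5 \cdot 18} \cdot \frac{1}{336}} = - \frac{66}{- \frac{306}{31} + \left(- \frac{1}{5}\right) \frac{1}{18} \left(-458\right) \frac{1}{336}} = - \frac{66}{- \frac{306}{31} + \frac{229}{45} \cdot \frac{1}{336}} = - \frac{66}{- \frac{306}{31} + \frac{229}{15120}} = - \frac{66}{- \frac{4619621}{468720}} = \left(-66\right) \left(- \frac{468720}{4619621}\right) = \frac{30935520}{4619621}$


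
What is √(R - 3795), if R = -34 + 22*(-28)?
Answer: I*√4445 ≈ 66.671*I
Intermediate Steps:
R = -650 (R = -34 - 616 = -650)
√(R - 3795) = √(-650 - 3795) = √(-4445) = I*√4445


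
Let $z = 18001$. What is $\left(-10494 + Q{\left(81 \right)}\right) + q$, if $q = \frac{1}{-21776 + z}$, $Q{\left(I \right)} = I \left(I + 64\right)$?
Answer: $\frac{4722524}{3775} \approx 1251.0$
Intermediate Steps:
$Q{\left(I \right)} = I \left(64 + I\right)$
$q = - \frac{1}{3775}$ ($q = \frac{1}{-21776 + 18001} = \frac{1}{-3775} = - \frac{1}{3775} \approx -0.0002649$)
$\left(-10494 + Q{\left(81 \right)}\right) + q = \left(-10494 + 81 \left(64 + 81\right)\right) - \frac{1}{3775} = \left(-10494 + 81 \cdot 145\right) - \frac{1}{3775} = \left(-10494 + 11745\right) - \frac{1}{3775} = 1251 - \frac{1}{3775} = \frac{4722524}{3775}$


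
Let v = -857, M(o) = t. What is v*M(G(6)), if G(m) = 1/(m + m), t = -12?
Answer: 10284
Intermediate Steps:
G(m) = 1/(2*m)
M(o) = -12
v*M(G(6)) = -857*(-12) = 10284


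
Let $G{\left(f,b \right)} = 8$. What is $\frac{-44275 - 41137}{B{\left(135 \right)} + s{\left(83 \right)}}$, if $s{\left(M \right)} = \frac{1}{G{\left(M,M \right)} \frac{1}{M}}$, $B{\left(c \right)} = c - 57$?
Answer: $- \frac{683296}{707} \approx -966.47$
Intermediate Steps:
$B{\left(c \right)} = -57 + c$ ($B{\left(c \right)} = c - 57 = -57 + c$)
$s{\left(M \right)} = \frac{M}{8}$ ($s{\left(M \right)} = \frac{1}{8 \frac{1}{M}} = \frac{M}{8}$)
$\frac{-44275 - 41137}{B{\left(135 \right)} + s{\left(83 \right)}} = \frac{-44275 - 41137}{\left(-57 + 135\right) + \frac{1}{8} \cdot 83} = - \frac{85412}{78 + \frac{83}{8}} = - \frac{85412}{\frac{707}{8}} = \left(-85412\right) \frac{8}{707} = - \frac{683296}{707}$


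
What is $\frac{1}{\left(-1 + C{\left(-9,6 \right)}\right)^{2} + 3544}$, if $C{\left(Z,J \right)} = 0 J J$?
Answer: $\frac{1}{3545} \approx 0.00028209$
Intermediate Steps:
$C{\left(Z,J \right)} = 0$ ($C{\left(Z,J \right)} = 0 J = 0$)
$\frac{1}{\left(-1 + C{\left(-9,6 \right)}\right)^{2} + 3544} = \frac{1}{\left(-1 + 0\right)^{2} + 3544} = \frac{1}{\left(-1\right)^{2} + 3544} = \frac{1}{1 + 3544} = \frac{1}{3545}$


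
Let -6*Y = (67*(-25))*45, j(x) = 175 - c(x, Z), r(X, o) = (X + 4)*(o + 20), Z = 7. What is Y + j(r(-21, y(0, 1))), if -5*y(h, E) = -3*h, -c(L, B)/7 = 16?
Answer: 25699/2 ≈ 12850.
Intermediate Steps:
c(L, B) = -112 (c(L, B) = -7*16 = -112)
y(h, E) = 3*h/5 (y(h, E) = -(-3)*h/5 = 3*h/5)
r(X, o) = (4 + X)*(20 + o)
j(x) = 287 (j(x) = 175 - 1*(-112) = 175 + 112 = 287)
Y = 25125/2 (Y = -67*(-25)*45/6 = -(-1675)*45/6 = -⅙*(-75375) = 25125/2 ≈ 12563.)
Y + j(r(-21, y(0, 1))) = 25125/2 + 287 = 25699/2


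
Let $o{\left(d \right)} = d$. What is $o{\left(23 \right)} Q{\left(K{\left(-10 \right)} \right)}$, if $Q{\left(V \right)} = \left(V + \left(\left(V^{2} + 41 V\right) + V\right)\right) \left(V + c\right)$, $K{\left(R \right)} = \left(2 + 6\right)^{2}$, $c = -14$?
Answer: $7875200$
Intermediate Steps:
$K{\left(R \right)} = 64$ ($K{\left(R \right)} = 8^{2} = 64$)
$Q{\left(V \right)} = \left(-14 + V\right) \left(V^{2} + 43 V\right)$ ($Q{\left(V \right)} = \left(V + \left(\left(V^{2} + 41 V\right) + V\right)\right) \left(V - 14\right) = \left(V + \left(V^{2} + 42 V\right)\right) \left(-14 + V\right) = \left(V^{2} + 43 V\right) \left(-14 + V\right) = \left(-14 + V\right) \left(V^{2} + 43 V\right)$)
$o{\left(23 \right)} Q{\left(K{\left(-10 \right)} \right)} = 23 \cdot 64 \left(-602 + 64^{2} + 29 \cdot 64\right) = 23 \cdot 64 \left(-602 + 4096 + 1856\right) = 23 \cdot 64 \cdot 5350 = 23 \cdot 342400 = 7875200$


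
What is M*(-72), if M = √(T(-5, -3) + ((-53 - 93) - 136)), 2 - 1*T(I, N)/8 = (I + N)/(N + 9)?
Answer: -24*I*√2298 ≈ -1150.5*I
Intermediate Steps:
T(I, N) = 16 - 8*(I + N)/(9 + N) (T(I, N) = 16 - 8*(I + N)/(N + 9) = 16 - 8*(I + N)/(9 + N))
M = I*√2298/3 (M = √(8*(18 - 3 - 1*(-5))/(9 - 3) + ((-53 - 93) - 136)) = √(8*(18 - 3 + 5)/6 + (-146 - 136)) = √(8*(⅙)*20 - 282) = √(80/3 - 282) = √(-766/3) = I*√2298/3 ≈ 15.979*I)
M*(-72) = (I*√2298/3)*(-72) = -24*I*√2298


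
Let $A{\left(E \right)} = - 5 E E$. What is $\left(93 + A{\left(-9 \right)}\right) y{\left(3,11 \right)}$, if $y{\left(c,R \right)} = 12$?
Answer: $-3744$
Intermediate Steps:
$A{\left(E \right)} = - 5 E^{2}$
$\left(93 + A{\left(-9 \right)}\right) y{\left(3,11 \right)} = \left(93 - 5 \left(-9\right)^{2}\right) 12 = \left(93 - 405\right) 12 = \left(-312\right) 12 = -3744$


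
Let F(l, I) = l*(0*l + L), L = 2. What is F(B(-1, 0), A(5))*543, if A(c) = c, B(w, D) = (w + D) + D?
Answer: -1086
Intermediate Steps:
B(w, D) = w + 2*D (B(w, D) = (D + w) + D = w + 2*D)
F(l, I) = 2*l (F(l, I) = l*(0*l + 2) = l*(0 + 2) = l*2 = 2*l)
F(B(-1, 0), A(5))*543 = (2*(-1 + 2*0))*543 = (2*(-1 + 0))*543 = (2*(-1))*543 = -2*543 = -1086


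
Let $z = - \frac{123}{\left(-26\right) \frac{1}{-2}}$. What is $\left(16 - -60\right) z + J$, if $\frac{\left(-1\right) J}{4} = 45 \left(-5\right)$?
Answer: $\frac{2352}{13} \approx 180.92$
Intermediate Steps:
$J = 900$ ($J = - 4 \cdot 45 \left(-5\right) = \left(-4\right) \left(-225\right) = 900$)
$z = - \frac{123}{13}$ ($z = - \frac{123}{\left(-26\right) \left(- \frac{1}{2}\right)} = - \frac{123}{13} \approx -9.4615$)
$\left(16 - -60\right) z + J = \left(16 - -60\right) \left(- \frac{123}{13}\right) + 900 = \left(16 + 60\right) \left(- \frac{123}{13}\right) + 900 = 76 \left(- \frac{123}{13}\right) + 900 = - \frac{9348}{13} + 900 = \frac{2352}{13}$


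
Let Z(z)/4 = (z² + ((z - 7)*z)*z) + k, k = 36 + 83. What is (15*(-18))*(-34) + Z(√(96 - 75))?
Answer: 9152 + 84*√21 ≈ 9536.9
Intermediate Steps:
k = 119
Z(z) = 476 + 4*z² + 4*z²*(-7 + z) (Z(z) = 4*((z² + ((z - 7)*z)*z) + 119) = 4*((z² + ((-7 + z)*z)*z) + 119) = 4*((z² + (z*(-7 + z))*z) + 119) = 4*((z² + z²*(-7 + z)) + 119) = 4*(119 + z² + z²*(-7 + z)) = 476 + 4*z² + 4*z²*(-7 + z))
(15*(-18))*(-34) + Z(√(96 - 75)) = (15*(-18))*(-34) + (476 - 24*(√(96 - 75))² + 4*(√(96 - 75))³) = -270*(-34) + (476 - 24*(√21)² + 4*(√21)³) = 9180 + (476 - 24*21 + 4*(21*√21)) = 9180 + (476 - 504 + 84*√21) = 9180 + (-28 + 84*√21) = 9152 + 84*√21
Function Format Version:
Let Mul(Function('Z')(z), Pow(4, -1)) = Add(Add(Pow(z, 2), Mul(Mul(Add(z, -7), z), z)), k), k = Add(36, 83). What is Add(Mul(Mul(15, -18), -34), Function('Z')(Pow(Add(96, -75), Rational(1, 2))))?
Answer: Add(9152, Mul(84, Pow(21, Rational(1, 2)))) ≈ 9536.9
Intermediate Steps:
k = 119
Function('Z')(z) = Add(476, Mul(4, Pow(z, 2)), Mul(4, Pow(z, 2), Add(-7, z))) (Function('Z')(z) = Mul(4, Add(Add(Pow(z, 2), Mul(Mul(Add(z, -7), z), z)), 119)) = Mul(4, Add(Add(Pow(z, 2), Mul(Mul(Add(-7, z), z), z)), 119)) = Mul(4, Add(Add(Pow(z, 2), Mul(Mul(z, Add(-7, z)), z)), 119)) = Mul(4, Add(Add(Pow(z, 2), Mul(Pow(z, 2), Add(-7, z))), 119)) = Mul(4, Add(119, Pow(z, 2), Mul(Pow(z, 2), Add(-7, z)))) = Add(476, Mul(4, Pow(z, 2)), Mul(4, Pow(z, 2), Add(-7, z))))
Add(Mul(Mul(15, -18), -34), Function('Z')(Pow(Add(96, -75), Rational(1, 2)))) = Add(Mul(Mul(15, -18), -34), Add(476, Mul(-24, Pow(Pow(Add(96, -75), Rational(1, 2)), 2)), Mul(4, Pow(Pow(Add(96, -75), Rational(1, 2)), 3)))) = Add(Mul(-270, -34), Add(476, Mul(-24, Pow(Pow(21, Rational(1, 2)), 2)), Mul(4, Pow(Pow(21, Rational(1, 2)), 3)))) = Add(9180, Add(476, Mul(-24, 21), Mul(4, Mul(21, Pow(21, Rational(1, 2)))))) = Add(9180, Add(476, -504, Mul(84, Pow(21, Rational(1, 2))))) = Add(9180, Add(-28, Mul(84, Pow(21, Rational(1, 2))))) = Add(9152, Mul(84, Pow(21, Rational(1, 2))))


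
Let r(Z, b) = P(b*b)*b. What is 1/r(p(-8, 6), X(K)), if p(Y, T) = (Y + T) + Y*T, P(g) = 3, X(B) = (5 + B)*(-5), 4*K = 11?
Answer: -4/465 ≈ -0.0086021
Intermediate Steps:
K = 11/4 (K = (¼)*11 = 11/4 ≈ 2.7500)
X(B) = -25 - 5*B
p(Y, T) = T + Y + T*Y (p(Y, T) = (T + Y) + T*Y = T + Y + T*Y)
r(Z, b) = 3*b
1/r(p(-8, 6), X(K)) = 1/(3*(-25 - 5*11/4)) = 1/(3*(-25 - 55/4)) = 1/(3*(-155/4)) = 1/(-465/4) = -4/465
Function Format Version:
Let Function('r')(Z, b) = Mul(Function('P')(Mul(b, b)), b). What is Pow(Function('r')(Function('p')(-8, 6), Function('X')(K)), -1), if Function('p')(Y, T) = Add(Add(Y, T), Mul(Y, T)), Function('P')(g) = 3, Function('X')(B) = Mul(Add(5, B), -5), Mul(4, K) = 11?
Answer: Rational(-4, 465) ≈ -0.0086021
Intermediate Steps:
K = Rational(11, 4) (K = Mul(Rational(1, 4), 11) = Rational(11, 4) ≈ 2.7500)
Function('X')(B) = Add(-25, Mul(-5, B))
Function('p')(Y, T) = Add(T, Y, Mul(T, Y)) (Function('p')(Y, T) = Add(Add(T, Y), Mul(T, Y)) = Add(T, Y, Mul(T, Y)))
Function('r')(Z, b) = Mul(3, b)
Pow(Function('r')(Function('p')(-8, 6), Function('X')(K)), -1) = Pow(Mul(3, Add(-25, Mul(-5, Rational(11, 4)))), -1) = Pow(Mul(3, Add(-25, Rational(-55, 4))), -1) = Pow(Mul(3, Rational(-155, 4)), -1) = Pow(Rational(-465, 4), -1) = Rational(-4, 465)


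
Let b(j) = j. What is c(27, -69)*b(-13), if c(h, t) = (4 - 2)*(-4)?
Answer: 104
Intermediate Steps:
c(h, t) = -8 (c(h, t) = 2*(-4) = -8)
c(27, -69)*b(-13) = -8*(-13) = 104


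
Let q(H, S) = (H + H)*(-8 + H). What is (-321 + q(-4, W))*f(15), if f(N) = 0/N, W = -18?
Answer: 0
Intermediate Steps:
f(N) = 0
q(H, S) = 2*H*(-8 + H) (q(H, S) = (2*H)*(-8 + H) = 2*H*(-8 + H))
(-321 + q(-4, W))*f(15) = (-321 + 2*(-4)*(-8 - 4))*0 = (-321 + 2*(-4)*(-12))*0 = (-321 + 96)*0 = -225*0 = 0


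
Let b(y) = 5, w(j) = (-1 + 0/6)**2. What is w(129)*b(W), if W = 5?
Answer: 5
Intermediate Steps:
w(j) = 1 (w(j) = (-1 + 0*(1/6))**2 = (-1 + 0)**2 = (-1)**2 = 1)
w(129)*b(W) = 1*5 = 5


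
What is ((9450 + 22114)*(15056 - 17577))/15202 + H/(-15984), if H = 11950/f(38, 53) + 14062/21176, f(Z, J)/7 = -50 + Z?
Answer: -141401119530077905/27014033293632 ≈ -5234.4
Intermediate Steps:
f(Z, J) = -350 + 7*Z (f(Z, J) = 7*(-50 + Z) = -350 + 7*Z)
H = -31483999/222348 (H = 11950/(-350 + 7*38) + 14062/21176 = 11950/(-350 + 266) + 14062*(1/21176) = 11950/(-84) + 7031/10588 = 11950*(-1/84) + 7031/10588 = -5975/42 + 7031/10588 = -31483999/222348 ≈ -141.60)
((9450 + 22114)*(15056 - 17577))/15202 + H/(-15984) = ((9450 + 22114)*(15056 - 17577))/15202 - 31483999/222348/(-15984) = (31564*(-2521))*(1/15202) - 31483999/222348*(-1/15984) = -79572844*1/15202 + 31483999/3554010432 = -39786422/7601 + 31483999/3554010432 = -141401119530077905/27014033293632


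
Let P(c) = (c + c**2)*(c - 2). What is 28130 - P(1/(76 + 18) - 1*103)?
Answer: 939323459063/830584 ≈ 1.1309e+6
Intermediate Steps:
P(c) = (-2 + c)*(c + c**2) (P(c) = (c + c**2)*(-2 + c) = (-2 + c)*(c + c**2))
28130 - P(1/(76 + 18) - 1*103) = 28130 - (1/(76 + 18) - 1*103)*(-2 + (1/(76 + 18) - 1*103)**2 - (1/(76 + 18) - 1*103)) = 28130 - (1/94 - 103)*(-2 + (1/94 - 103)**2 - (1/94 - 103)) = 28130 - (-9681)*(-2 + (-9681/94)**2 - 1*(-9681/94))/94 = 28130 - (-9681)*(-2 + 93721761/8836 + 9681/94)/94 = 28130 - (-9681)*94614103/(94*8836) = 28130 - 1*(-915959131143/830584) = 28130 + 915959131143/830584 = 939323459063/830584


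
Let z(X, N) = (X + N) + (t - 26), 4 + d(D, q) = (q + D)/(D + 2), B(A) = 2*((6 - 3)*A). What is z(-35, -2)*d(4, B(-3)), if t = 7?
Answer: 1064/3 ≈ 354.67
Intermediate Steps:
B(A) = 6*A (B(A) = 2*(3*A) = 6*A)
d(D, q) = -4 + (D + q)/(2 + D) (d(D, q) = -4 + (q + D)/(D + 2) = -4 + (D + q)/(2 + D))
z(X, N) = -19 + N + X (z(X, N) = (X + N) + (7 - 26) = (N + X) - 19 = -19 + N + X)
z(-35, -2)*d(4, B(-3)) = (-19 - 2 - 35)*((-8 + 6*(-3) - 3*4)/(2 + 4)) = -56*(-8 - 18 - 12)/6 = -28*(-38)/3 = -56*(-19/3) = 1064/3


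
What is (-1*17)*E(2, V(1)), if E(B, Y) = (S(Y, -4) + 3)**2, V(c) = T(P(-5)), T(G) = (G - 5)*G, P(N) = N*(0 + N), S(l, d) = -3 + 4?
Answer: -272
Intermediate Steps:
S(l, d) = 1
P(N) = N**2 (P(N) = N*N = N**2)
T(G) = G*(-5 + G) (T(G) = (-5 + G)*G = G*(-5 + G))
V(c) = 500 (V(c) = (-5)**2*(-5 + (-5)**2) = 25*(-5 + 25) = 25*20 = 500)
E(B, Y) = 16 (E(B, Y) = (1 + 3)**2 = 4**2 = 16)
(-1*17)*E(2, V(1)) = -1*17*16 = -17*16 = -272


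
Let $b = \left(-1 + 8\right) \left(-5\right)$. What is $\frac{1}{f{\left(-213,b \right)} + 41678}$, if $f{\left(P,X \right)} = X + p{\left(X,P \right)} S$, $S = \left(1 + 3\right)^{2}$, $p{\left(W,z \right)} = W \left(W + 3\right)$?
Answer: $\frac{1}{59563} \approx 1.6789 \cdot 10^{-5}$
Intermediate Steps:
$p{\left(W,z \right)} = W \left(3 + W\right)$
$S = 16$ ($S = 4^{2} = 16$)
$b = -35$ ($b = 7 \left(-5\right) = -35$)
$f{\left(P,X \right)} = X + 16 X \left(3 + X\right)$ ($f{\left(P,X \right)} = X + X \left(3 + X\right) 16 = X + 16 X \left(3 + X\right)$)
$\frac{1}{f{\left(-213,b \right)} + 41678} = \frac{1}{- 35 \left(49 + 16 \left(-35\right)\right) + 41678} = \frac{1}{- 35 \left(49 - 560\right) + 41678} = \frac{1}{\left(-35\right) \left(-511\right) + 41678} = \frac{1}{17885 + 41678} = \frac{1}{59563}$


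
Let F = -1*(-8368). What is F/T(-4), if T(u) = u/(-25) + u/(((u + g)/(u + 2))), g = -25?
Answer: -1516700/21 ≈ -72224.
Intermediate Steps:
F = 8368
T(u) = -u/25 + u*(2 + u)/(-25 + u) (T(u) = u/(-25) + u/(((u - 25)/(u + 2))) = u*(-1/25) + u/(((-25 + u)/(2 + u))) = -u/25 + u/(((-25 + u)/(2 + u))) = -u/25 + u*((2 + u)/(-25 + u)) = -u/25 + u*(2 + u)/(-25 + u))
F/T(-4) = 8368/(((3/25)*(-4)*(25 + 8*(-4))/(-25 - 4))) = 8368/(((3/25)*(-4)*(25 - 32)/(-29))) = 8368/(((3/25)*(-4)*(-1/29)*(-7))) = 8368/(-84/725) = 8368*(-725/84) = -1516700/21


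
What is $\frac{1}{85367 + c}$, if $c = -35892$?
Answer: $\frac{1}{49475} \approx 2.0212 \cdot 10^{-5}$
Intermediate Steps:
$\frac{1}{85367 + c} = \frac{1}{85367 - 35892} = \frac{1}{49475}$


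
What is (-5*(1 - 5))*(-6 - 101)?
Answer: -2140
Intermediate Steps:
(-5*(1 - 5))*(-6 - 101) = -5*(-4)*(-107) = 20*(-107) = -2140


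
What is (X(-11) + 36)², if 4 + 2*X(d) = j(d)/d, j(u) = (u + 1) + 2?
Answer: 142884/121 ≈ 1180.9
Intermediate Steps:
j(u) = 3 + u (j(u) = (1 + u) + 2 = 3 + u)
X(d) = -2 + (3 + d)/(2*d) (X(d) = -2 + ((3 + d)/d)/2 = -2 + (3 + d)/(2*d))
(X(-11) + 36)² = ((3/2)*(1 - 1*(-11))/(-11) + 36)² = ((3/2)*(-1/11)*(1 + 11) + 36)² = ((3/2)*(-1/11)*12 + 36)² = (-18/11 + 36)² = (378/11)² = 142884/121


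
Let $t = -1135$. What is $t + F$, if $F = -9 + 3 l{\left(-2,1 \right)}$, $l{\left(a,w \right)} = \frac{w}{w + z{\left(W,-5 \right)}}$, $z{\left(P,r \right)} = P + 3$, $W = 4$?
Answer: $- \frac{9149}{8} \approx -1143.6$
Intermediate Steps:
$z{\left(P,r \right)} = 3 + P$
$l{\left(a,w \right)} = \frac{w}{7 + w}$ ($l{\left(a,w \right)} = \frac{w}{w + \left(3 + 4\right)} = \frac{w}{w + 7} = \frac{w}{7 + w}$)
$F = - \frac{69}{8}$ ($F = -9 + 3 \cdot 1 \frac{1}{7 + 1} = -9 + 3 \cdot 1 \cdot \frac{1}{8} = -9 + 3 \cdot \frac{1}{8} = -9 + \frac{3}{8} = - \frac{69}{8} \approx -8.625$)
$t + F = -1135 - \frac{69}{8} = - \frac{9149}{8}$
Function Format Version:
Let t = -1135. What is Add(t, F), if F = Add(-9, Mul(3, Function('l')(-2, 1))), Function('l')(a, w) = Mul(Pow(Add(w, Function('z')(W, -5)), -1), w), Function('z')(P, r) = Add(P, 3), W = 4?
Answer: Rational(-9149, 8) ≈ -1143.6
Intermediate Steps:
Function('z')(P, r) = Add(3, P)
Function('l')(a, w) = Mul(w, Pow(Add(7, w), -1)) (Function('l')(a, w) = Mul(Pow(Add(w, Add(3, 4)), -1), w) = Mul(Pow(Add(w, 7), -1), w) = Mul(Pow(Add(7, w), -1), w) = Mul(w, Pow(Add(7, w), -1)))
F = Rational(-69, 8) (F = Add(-9, Mul(3, Mul(1, Pow(Add(7, 1), -1)))) = Add(-9, Mul(3, Mul(1, Pow(8, -1)))) = Add(-9, Mul(3, Mul(1, Rational(1, 8)))) = Add(-9, Mul(3, Rational(1, 8))) = Add(-9, Rational(3, 8)) = Rational(-69, 8) ≈ -8.6250)
Add(t, F) = Add(-1135, Rational(-69, 8)) = Rational(-9149, 8)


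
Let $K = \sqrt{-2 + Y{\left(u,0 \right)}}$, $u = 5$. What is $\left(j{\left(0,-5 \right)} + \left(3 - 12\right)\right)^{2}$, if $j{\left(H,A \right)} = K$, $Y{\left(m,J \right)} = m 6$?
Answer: $109 - 36 \sqrt{7} \approx 13.753$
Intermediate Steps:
$Y{\left(m,J \right)} = 6 m$
$K = 2 \sqrt{7}$ ($K = \sqrt{-2 + 6 \cdot 5} = \sqrt{-2 + 30} = \sqrt{28} = 2 \sqrt{7} \approx 5.2915$)
$j{\left(H,A \right)} = 2 \sqrt{7}$
$\left(j{\left(0,-5 \right)} + \left(3 - 12\right)\right)^{2} = \left(2 \sqrt{7} + \left(3 - 12\right)\right)^{2} = \left(2 \sqrt{7} - 9\right)^{2} = \left(-9 + 2 \sqrt{7}\right)^{2}$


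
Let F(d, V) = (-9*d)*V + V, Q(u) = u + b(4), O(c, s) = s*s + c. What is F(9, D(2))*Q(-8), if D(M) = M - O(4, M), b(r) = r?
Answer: -1920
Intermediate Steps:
O(c, s) = c + s**2 (O(c, s) = s**2 + c = c + s**2)
D(M) = -4 + M - M**2 (D(M) = M - (4 + M**2) = M + (-4 - M**2) = -4 + M - M**2)
Q(u) = 4 + u (Q(u) = u + 4 = 4 + u)
F(d, V) = V - 9*V*d (F(d, V) = -9*V*d + V = V - 9*V*d)
F(9, D(2))*Q(-8) = ((-4 + 2 - 1*2**2)*(1 - 9*9))*(4 - 8) = ((-4 + 2 - 1*4)*(1 - 81))*(-4) = ((-4 + 2 - 4)*(-80))*(-4) = -6*(-80)*(-4) = 480*(-4) = -1920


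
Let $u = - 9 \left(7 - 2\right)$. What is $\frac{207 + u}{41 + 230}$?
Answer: $\frac{162}{271} \approx 0.59779$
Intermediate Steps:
$u = -45$ ($u = \left(-9\right) 5 = -45$)
$\frac{207 + u}{41 + 230} = \frac{207 - 45}{41 + 230} = \frac{162}{271}$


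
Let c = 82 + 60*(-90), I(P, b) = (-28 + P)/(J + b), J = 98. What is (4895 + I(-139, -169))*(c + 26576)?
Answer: 7391661696/71 ≈ 1.0411e+8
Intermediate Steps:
I(P, b) = (-28 + P)/(98 + b)
c = -5318 (c = 82 - 5400 = -5318)
(4895 + I(-139, -169))*(c + 26576) = (4895 + (-28 - 139)/(98 - 169))*(-5318 + 26576) = (4895 - 167/(-71))*21258 = (4895 - 1/71*(-167))*21258 = (4895 + 167/71)*21258 = (347712/71)*21258 = 7391661696/71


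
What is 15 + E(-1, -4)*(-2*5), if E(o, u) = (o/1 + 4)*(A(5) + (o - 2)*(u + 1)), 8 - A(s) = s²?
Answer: 255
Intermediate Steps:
A(s) = 8 - s²
E(o, u) = (-17 + (1 + u)*(-2 + o))*(4 + o) (E(o, u) = (o/1 + 4)*((8 - 1*5²) + (o - 2)*(u + 1)) = (o*1 + 4)*((8 - 1*25) + (-2 + o)*(1 + u)) = (o + 4)*((8 - 25) + (1 + u)*(-2 + o)) = (4 + o)*(-17 + (1 + u)*(-2 + o)) = (-17 + (1 + u)*(-2 + o))*(4 + o))
15 + E(-1, -4)*(-2*5) = 15 + (-76 + (-1)² - 15*(-1) - 8*(-4) - 4*(-1)² + 2*(-1)*(-4))*(-2*5) = 15 + (-76 + 1 + 15 + 32 - 4*1 + 8)*(-10) = 15 + (-76 + 1 + 15 + 32 - 4 + 8)*(-10) = 15 - 24*(-10) = 15 + 240 = 255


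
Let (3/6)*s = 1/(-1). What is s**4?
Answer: 16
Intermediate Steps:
s = -2 (s = 2/(-1) = 2*(-1) = -2)
s**4 = (-2)**4 = 16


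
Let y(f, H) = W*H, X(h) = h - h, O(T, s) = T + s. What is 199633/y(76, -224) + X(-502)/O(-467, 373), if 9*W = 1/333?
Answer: -85471443/32 ≈ -2.6710e+6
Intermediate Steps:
W = 1/2997 (W = (⅑)/333 = (⅑)*(1/333) = 1/2997 ≈ 0.00033367)
X(h) = 0
y(f, H) = H/2997
199633/y(76, -224) + X(-502)/O(-467, 373) = 199633/(((1/2997)*(-224))) + 0/(-467 + 373) = 199633/(-224/2997) + 0/(-94) = 199633*(-2997/224) + 0*(-1/94) = -85471443/32 + 0 = -85471443/32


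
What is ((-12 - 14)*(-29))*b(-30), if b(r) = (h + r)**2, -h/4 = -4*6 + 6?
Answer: 1330056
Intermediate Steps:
h = 72 (h = -4*(-4*6 + 6) = -4*(-24 + 6) = -4*(-18) = 72)
b(r) = (72 + r)**2
((-12 - 14)*(-29))*b(-30) = ((-12 - 14)*(-29))*(72 - 30)**2 = -26*(-29)*42**2 = 754*1764 = 1330056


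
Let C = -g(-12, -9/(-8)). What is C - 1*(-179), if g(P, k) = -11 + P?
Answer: 202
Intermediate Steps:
C = 23 (C = -(-11 - 12) = -1*(-23) = 23)
C - 1*(-179) = 23 - 1*(-179) = 23 + 179 = 202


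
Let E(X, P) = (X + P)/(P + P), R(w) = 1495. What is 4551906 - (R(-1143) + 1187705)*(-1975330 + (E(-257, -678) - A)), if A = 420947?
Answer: 322011166456078/113 ≈ 2.8497e+12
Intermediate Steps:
E(X, P) = (P + X)/(2*P) (E(X, P) = (P + X)/((2*P)) = (P + X)*(1/(2*P)) = (P + X)/(2*P))
4551906 - (R(-1143) + 1187705)*(-1975330 + (E(-257, -678) - A)) = 4551906 - (1495 + 1187705)*(-1975330 + ((½)*(-678 - 257)/(-678) - 1*420947)) = 4551906 - 1189200*(-1975330 + ((½)*(-1/678)*(-935) - 420947)) = 4551906 - 1189200*(-1975330 + (935/1356 - 420947)) = 4551906 - 1189200*(-1975330 - 570803197/1356) = 4551906 - 1189200*(-3249350677)/1356 = 4551906 - 1*(-322010652090700/113) = 4551906 + 322010652090700/113 = 322011166456078/113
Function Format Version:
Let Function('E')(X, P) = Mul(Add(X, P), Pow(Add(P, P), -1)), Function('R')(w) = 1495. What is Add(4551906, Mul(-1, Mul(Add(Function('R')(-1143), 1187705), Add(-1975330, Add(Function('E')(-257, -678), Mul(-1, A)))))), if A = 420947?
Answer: Rational(322011166456078, 113) ≈ 2.8497e+12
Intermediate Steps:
Function('E')(X, P) = Mul(Rational(1, 2), Pow(P, -1), Add(P, X)) (Function('E')(X, P) = Mul(Add(P, X), Pow(Mul(2, P), -1)) = Mul(Add(P, X), Mul(Rational(1, 2), Pow(P, -1))) = Mul(Rational(1, 2), Pow(P, -1), Add(P, X)))
Add(4551906, Mul(-1, Mul(Add(Function('R')(-1143), 1187705), Add(-1975330, Add(Function('E')(-257, -678), Mul(-1, A)))))) = Add(4551906, Mul(-1, Mul(Add(1495, 1187705), Add(-1975330, Add(Mul(Rational(1, 2), Pow(-678, -1), Add(-678, -257)), Mul(-1, 420947)))))) = Add(4551906, Mul(-1, Mul(1189200, Add(-1975330, Add(Mul(Rational(1, 2), Rational(-1, 678), -935), -420947))))) = Add(4551906, Mul(-1, Mul(1189200, Add(-1975330, Add(Rational(935, 1356), -420947))))) = Add(4551906, Mul(-1, Mul(1189200, Add(-1975330, Rational(-570803197, 1356))))) = Add(4551906, Mul(-1, Mul(1189200, Rational(-3249350677, 1356)))) = Add(4551906, Mul(-1, Rational(-322010652090700, 113))) = Add(4551906, Rational(322010652090700, 113)) = Rational(322011166456078, 113)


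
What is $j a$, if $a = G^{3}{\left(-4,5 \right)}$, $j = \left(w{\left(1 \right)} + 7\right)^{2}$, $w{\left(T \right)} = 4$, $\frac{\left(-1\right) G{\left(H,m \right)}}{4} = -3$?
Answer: $209088$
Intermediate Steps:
$G{\left(H,m \right)} = 12$ ($G{\left(H,m \right)} = \left(-4\right) \left(-3\right) = 12$)
$j = 121$ ($j = \left(4 + 7\right)^{2} = 11^{2} = 121$)
$a = 1728$ ($a = 12^{3} = 1728$)
$j a = 121 \cdot 1728 = 209088$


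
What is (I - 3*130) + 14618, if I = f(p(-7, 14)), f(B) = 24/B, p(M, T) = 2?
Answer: 14240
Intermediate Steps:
I = 12 (I = 24/2 = 24*(1/2) = 12)
(I - 3*130) + 14618 = (12 - 3*130) + 14618 = (12 - 390) + 14618 = -378 + 14618 = 14240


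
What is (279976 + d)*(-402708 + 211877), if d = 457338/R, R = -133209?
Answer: -2372338835363942/44403 ≈ -5.3427e+10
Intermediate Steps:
d = -152446/44403 (d = 457338/(-133209) = 457338*(-1/133209) = -152446/44403 ≈ -3.4332)
(279976 + d)*(-402708 + 211877) = (279976 - 152446/44403)*(-402708 + 211877) = (12431621882/44403)*(-190831) = -2372338835363942/44403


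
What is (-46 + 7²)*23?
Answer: 69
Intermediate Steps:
(-46 + 7²)*23 = (-46 + 49)*23 = 3*23 = 69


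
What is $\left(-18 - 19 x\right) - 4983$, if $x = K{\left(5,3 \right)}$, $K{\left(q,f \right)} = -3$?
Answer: $-4944$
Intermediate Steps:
$x = -3$
$\left(-18 - 19 x\right) - 4983 = \left(-18 - -57\right) - 4983 = \left(-18 + 57\right) - 4983 = 39 - 4983 = -4944$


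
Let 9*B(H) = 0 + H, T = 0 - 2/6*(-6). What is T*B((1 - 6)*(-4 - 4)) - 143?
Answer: -1207/9 ≈ -134.11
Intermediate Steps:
T = 2 (T = 0 - 2*⅙*(-6) = 0 - ⅓*(-6) = 0 + 2 = 2)
B(H) = H/9 (B(H) = (0 + H)/9 = H/9)
T*B((1 - 6)*(-4 - 4)) - 143 = 2*(((1 - 6)*(-4 - 4))/9) - 143 = 2*((-5*(-8))/9) - 143 = 2*((⅑)*40) - 143 = 2*(40/9) - 143 = 80/9 - 143 = -1207/9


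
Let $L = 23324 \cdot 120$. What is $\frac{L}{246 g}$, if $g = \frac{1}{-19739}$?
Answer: $- \frac{9207848720}{41} \approx -2.2458 \cdot 10^{8}$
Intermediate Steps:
$g = - \frac{1}{19739} \approx -5.0661 \cdot 10^{-5}$
$L = 2798880$
$\frac{L}{246 g} = \frac{2798880}{246 \left(- \frac{1}{19739}\right)} = \frac{2798880}{- \frac{246}{19739}} = 2798880 \left(- \frac{19739}{246}\right) = - \frac{9207848720}{41}$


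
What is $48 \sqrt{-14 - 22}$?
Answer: $288 i \approx 288.0 i$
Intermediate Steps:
$48 \sqrt{-14 - 22} = 48 \sqrt{-36} = 48 \cdot 6 i = 288 i$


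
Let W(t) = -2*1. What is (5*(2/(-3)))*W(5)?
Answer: 20/3 ≈ 6.6667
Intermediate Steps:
W(t) = -2
(5*(2/(-3)))*W(5) = (5*(2/(-3)))*(-2) = (5*(2*(-1/3)))*(-2) = (5*(-2/3))*(-2) = -10/3*(-2) = 20/3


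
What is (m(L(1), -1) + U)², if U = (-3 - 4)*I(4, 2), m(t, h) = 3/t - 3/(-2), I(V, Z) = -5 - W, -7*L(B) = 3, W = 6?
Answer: 20449/4 ≈ 5112.3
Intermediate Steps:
L(B) = -3/7 (L(B) = -⅐*3 = -3/7)
I(V, Z) = -11 (I(V, Z) = -5 - 1*6 = -5 - 6 = -11)
m(t, h) = 3/2 + 3/t (m(t, h) = 3/t - 3*(-½) = 3/t + 3/2 = 3/2 + 3/t)
U = 77 (U = (-3 - 4)*(-11) = -7*(-11) = 77)
(m(L(1), -1) + U)² = ((3/2 + 3/(-3/7)) + 77)² = ((3/2 + 3*(-7/3)) + 77)² = ((3/2 - 7) + 77)² = (-11/2 + 77)² = (143/2)² = 20449/4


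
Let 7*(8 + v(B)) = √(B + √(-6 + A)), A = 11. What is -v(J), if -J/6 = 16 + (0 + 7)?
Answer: 8 - √(-138 + √5)/7 ≈ 8.0 - 1.6645*I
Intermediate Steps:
J = -138 (J = -6*(16 + (0 + 7)) = -6*(16 + 7) = -6*23 = -138)
v(B) = -8 + √(B + √5)/7 (v(B) = -8 + √(B + √(-6 + 11))/7 = -8 + √(B + √5)/7)
-v(J) = -(-8 + √(-138 + √5)/7) = 8 - √(-138 + √5)/7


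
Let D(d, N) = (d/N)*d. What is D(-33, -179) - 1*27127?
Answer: -4856822/179 ≈ -27133.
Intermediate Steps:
D(d, N) = d**2/N
D(-33, -179) - 1*27127 = (-33)**2/(-179) - 1*27127 = -1/179*1089 - 27127 = -1089/179 - 27127 = -4856822/179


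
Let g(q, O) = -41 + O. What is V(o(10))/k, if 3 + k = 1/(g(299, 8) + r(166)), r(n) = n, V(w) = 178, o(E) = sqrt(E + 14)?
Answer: -11837/199 ≈ -59.482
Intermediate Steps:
o(E) = sqrt(14 + E)
k = -398/133 (k = -3 + 1/((-41 + 8) + 166) = -3 + 1/(-33 + 166) = -3 + 1/133 = -398/133 ≈ -2.9925)
V(o(10))/k = 178/(-398/133) = 178*(-133/398) = -11837/199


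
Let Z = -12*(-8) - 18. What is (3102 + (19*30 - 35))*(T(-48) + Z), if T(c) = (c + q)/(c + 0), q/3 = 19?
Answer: 4528065/16 ≈ 2.8300e+5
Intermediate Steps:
q = 57 (q = 3*19 = 57)
T(c) = (57 + c)/c (T(c) = (c + 57)/(c + 0) = (57 + c)/c)
Z = 78 (Z = 96 - 18 = 78)
(3102 + (19*30 - 35))*(T(-48) + Z) = (3102 + (19*30 - 35))*((57 - 48)/(-48) + 78) = (3102 + (570 - 35))*(-1/48*9 + 78) = (3102 + 535)*(-3/16 + 78) = 3637*(1245/16) = 4528065/16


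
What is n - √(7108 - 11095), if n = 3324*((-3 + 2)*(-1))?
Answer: 3324 - 3*I*√443 ≈ 3324.0 - 63.143*I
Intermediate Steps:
n = 3324 (n = 3324*(-1*(-1)) = 3324*1 = 3324)
n - √(7108 - 11095) = 3324 - √(7108 - 11095) = 3324 - √(-3987) = 3324 - 3*I*√443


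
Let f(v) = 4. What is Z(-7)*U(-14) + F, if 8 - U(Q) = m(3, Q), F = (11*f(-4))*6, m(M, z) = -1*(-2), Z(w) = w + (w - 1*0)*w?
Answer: 516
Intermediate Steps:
Z(w) = w + w² (Z(w) = w + (w + 0)*w = w + w*w = w + w²)
m(M, z) = 2
F = 264 (F = (11*4)*6 = 44*6 = 264)
U(Q) = 6 (U(Q) = 8 - 1*2 = 8 - 2 = 6)
Z(-7)*U(-14) + F = -7*(1 - 7)*6 + 264 = -7*(-6)*6 + 264 = 42*6 + 264 = 252 + 264 = 516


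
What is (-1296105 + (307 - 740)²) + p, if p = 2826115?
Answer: 1717499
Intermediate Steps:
(-1296105 + (307 - 740)²) + p = (-1296105 + (307 - 740)²) + 2826115 = (-1296105 + (-433)²) + 2826115 = (-1296105 + 187489) + 2826115 = -1108616 + 2826115 = 1717499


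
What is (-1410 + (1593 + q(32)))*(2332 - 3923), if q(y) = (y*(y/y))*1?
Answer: -342065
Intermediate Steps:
q(y) = y (q(y) = (y*1)*1 = y*1 = y)
(-1410 + (1593 + q(32)))*(2332 - 3923) = (-1410 + (1593 + 32))*(2332 - 3923) = (-1410 + 1625)*(-1591) = 215*(-1591) = -342065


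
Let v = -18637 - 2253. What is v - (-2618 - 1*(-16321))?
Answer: -34593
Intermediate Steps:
v = -20890
v - (-2618 - 1*(-16321)) = -20890 - (-2618 - 1*(-16321)) = -20890 - (-2618 + 16321) = -20890 - 1*13703 = -20890 - 13703 = -34593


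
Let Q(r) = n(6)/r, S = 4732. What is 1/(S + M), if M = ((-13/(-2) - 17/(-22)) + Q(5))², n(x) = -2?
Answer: 3025/14457184 ≈ 0.00020924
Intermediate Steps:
Q(r) = -2/r
M = 142884/3025 (M = ((-13/(-2) - 17/(-22)) - 2/5)² = ((-13*(-½) - 17*(-1/22)) - 2*⅕)² = ((13/2 + 17/22) - ⅖)² = (80/11 - ⅖)² = (378/55)² = 142884/3025 ≈ 47.234)
1/(S + M) = 1/(4732 + 142884/3025) = 1/(14457184/3025) = 3025/14457184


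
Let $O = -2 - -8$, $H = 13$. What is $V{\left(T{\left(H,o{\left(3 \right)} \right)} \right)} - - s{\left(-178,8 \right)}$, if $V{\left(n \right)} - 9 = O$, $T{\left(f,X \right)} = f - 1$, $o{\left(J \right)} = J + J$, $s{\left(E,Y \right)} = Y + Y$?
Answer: $31$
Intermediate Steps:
$s{\left(E,Y \right)} = 2 Y$
$o{\left(J \right)} = 2 J$
$O = 6$ ($O = -2 + 8 = 6$)
$T{\left(f,X \right)} = -1 + f$
$V{\left(n \right)} = 15$ ($V{\left(n \right)} = 9 + 6 = 15$)
$V{\left(T{\left(H,o{\left(3 \right)} \right)} \right)} - - s{\left(-178,8 \right)} = 15 - - 2 \cdot 8 = 15 - \left(-1\right) 16 = 15 - -16 = 15 + 16 = 31$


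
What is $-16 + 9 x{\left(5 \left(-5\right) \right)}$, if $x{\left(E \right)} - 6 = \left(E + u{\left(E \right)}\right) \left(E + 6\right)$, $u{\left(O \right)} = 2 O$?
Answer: $12863$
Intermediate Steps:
$x{\left(E \right)} = 6 + 3 E \left(6 + E\right)$ ($x{\left(E \right)} = 6 + \left(E + 2 E\right) \left(E + 6\right) = 6 + 3 E \left(6 + E\right)$)
$-16 + 9 x{\left(5 \left(-5\right) \right)} = -16 + 9 \left(6 + 3 \left(5 \left(-5\right)\right)^{2} + 18 \cdot 5 \left(-5\right)\right) = -16 + 9 \left(6 + 3 \left(-25\right)^{2} + 18 \left(-25\right)\right) = -16 + 9 \left(6 + 3 \cdot 625 - 450\right) = -16 + 9 \left(6 + 1875 - 450\right) = -16 + 9 \cdot 1431 = -16 + 12879 = 12863$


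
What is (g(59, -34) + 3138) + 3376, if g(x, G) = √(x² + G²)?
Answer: 6514 + √4637 ≈ 6582.1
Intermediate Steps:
g(x, G) = √(G² + x²)
(g(59, -34) + 3138) + 3376 = (√((-34)² + 59²) + 3138) + 3376 = (√(1156 + 3481) + 3138) + 3376 = (√4637 + 3138) + 3376 = (3138 + √4637) + 3376 = 6514 + √4637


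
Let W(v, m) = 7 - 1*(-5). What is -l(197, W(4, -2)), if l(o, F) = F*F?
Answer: -144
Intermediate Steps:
W(v, m) = 12 (W(v, m) = 7 + 5 = 12)
l(o, F) = F**2
-l(197, W(4, -2)) = -1*12**2 = -1*144 = -144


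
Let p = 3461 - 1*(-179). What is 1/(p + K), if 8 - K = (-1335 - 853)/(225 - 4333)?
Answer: 1027/3745949 ≈ 0.00027416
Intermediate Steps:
K = 7669/1027 (K = 8 - (-1335 - 853)/(225 - 4333) = 8 - (-2188)/(-4108) = 8 - (-2188)*(-1)/4108 = 8 - 1*547/1027 = 8 - 547/1027 = 7669/1027 ≈ 7.4674)
p = 3640 (p = 3461 + 179 = 3640)
1/(p + K) = 1/(3640 + 7669/1027) = 1/(3745949/1027) = 1027/3745949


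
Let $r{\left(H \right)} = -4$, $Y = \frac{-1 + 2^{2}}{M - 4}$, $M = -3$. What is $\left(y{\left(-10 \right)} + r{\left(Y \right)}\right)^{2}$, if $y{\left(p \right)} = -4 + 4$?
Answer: $16$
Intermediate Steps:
$Y = - \frac{3}{7}$ ($Y = \frac{-1 + 2^{2}}{-3 - 4} = \frac{-1 + 4}{-7} = 3 \left(- \frac{1}{7}\right) = - \frac{3}{7} \approx -0.42857$)
$y{\left(p \right)} = 0$
$\left(y{\left(-10 \right)} + r{\left(Y \right)}\right)^{2} = \left(0 - 4\right)^{2} = \left(-4\right)^{2} = 16$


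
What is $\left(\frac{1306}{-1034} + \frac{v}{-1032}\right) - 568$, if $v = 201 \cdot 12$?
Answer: $- \frac{25414491}{44462} \approx -571.6$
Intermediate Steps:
$v = 2412$
$\left(\frac{1306}{-1034} + \frac{v}{-1032}\right) - 568 = \left(\frac{1306}{-1034} + \frac{2412}{-1032}\right) - 568 = \left(1306 \left(- \frac{1}{1034}\right) + 2412 \left(- \frac{1}{1032}\right)\right) - 568 = \left(- \frac{653}{517} - \frac{201}{86}\right) - 568 = - \frac{160075}{44462} - 568 = - \frac{25414491}{44462}$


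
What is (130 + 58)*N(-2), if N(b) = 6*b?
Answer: -2256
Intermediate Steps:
(130 + 58)*N(-2) = (130 + 58)*(6*(-2)) = 188*(-12) = -2256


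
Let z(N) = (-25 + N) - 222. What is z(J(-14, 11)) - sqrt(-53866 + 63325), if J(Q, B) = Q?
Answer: -261 - 3*sqrt(1051) ≈ -358.26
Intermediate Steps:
z(N) = -247 + N
z(J(-14, 11)) - sqrt(-53866 + 63325) = (-247 - 14) - sqrt(-53866 + 63325) = -261 - sqrt(9459) = -261 - 3*sqrt(1051)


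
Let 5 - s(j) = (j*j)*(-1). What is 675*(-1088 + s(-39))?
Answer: 295650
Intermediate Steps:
s(j) = 5 + j² (s(j) = 5 - j*j*(-1) = 5 - j²*(-1) = 5 - (-1)*j² = 5 + j²)
675*(-1088 + s(-39)) = 675*(-1088 + (5 + (-39)²)) = 675*(-1088 + (5 + 1521)) = 675*(-1088 + 1526) = 675*438 = 295650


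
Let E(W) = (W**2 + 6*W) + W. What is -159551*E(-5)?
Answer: 1595510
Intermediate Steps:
E(W) = W**2 + 7*W
-159551*E(-5) = -(-797755)*(7 - 5) = -(-797755)*2 = -159551*(-10) = 1595510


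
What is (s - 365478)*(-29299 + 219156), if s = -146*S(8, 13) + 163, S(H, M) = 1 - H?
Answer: -69163576101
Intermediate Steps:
s = 1185 (s = -146*(1 - 1*8) + 163 = -146*(1 - 8) + 163 = -146*(-7) + 163 = 1022 + 163 = 1185)
(s - 365478)*(-29299 + 219156) = (1185 - 365478)*(-29299 + 219156) = -364293*189857 = -69163576101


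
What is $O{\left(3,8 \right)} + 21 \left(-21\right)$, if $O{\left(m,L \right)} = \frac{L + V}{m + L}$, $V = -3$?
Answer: $- \frac{4846}{11} \approx -440.55$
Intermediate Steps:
$O{\left(m,L \right)} = \frac{-3 + L}{L + m}$ ($O{\left(m,L \right)} = \frac{L - 3}{m + L} = \frac{-3 + L}{L + m}$)
$O{\left(3,8 \right)} + 21 \left(-21\right) = \frac{-3 + 8}{8 + 3} + 21 \left(-21\right) = \frac{1}{11} \cdot 5 - 441 = \frac{5}{11} - 441 = - \frac{4846}{11}$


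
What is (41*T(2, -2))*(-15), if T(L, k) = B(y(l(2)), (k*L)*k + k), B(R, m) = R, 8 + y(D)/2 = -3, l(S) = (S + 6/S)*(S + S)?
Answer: 13530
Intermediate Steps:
l(S) = 2*S*(S + 6/S) (l(S) = (S + 6/S)*(2*S) = 2*S*(S + 6/S))
y(D) = -22 (y(D) = -16 + 2*(-3) = -16 - 6 = -22)
T(L, k) = -22
(41*T(2, -2))*(-15) = (41*(-22))*(-15) = -902*(-15) = 13530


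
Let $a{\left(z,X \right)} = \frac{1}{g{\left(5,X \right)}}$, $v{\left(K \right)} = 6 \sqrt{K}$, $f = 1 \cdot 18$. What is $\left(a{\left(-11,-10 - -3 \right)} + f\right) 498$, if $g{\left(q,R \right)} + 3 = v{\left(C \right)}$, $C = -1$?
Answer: $\frac{44654}{5} - \frac{332 i}{5} \approx 8930.8 - 66.4 i$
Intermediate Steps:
$f = 18$
$g{\left(q,R \right)} = -3 + 6 i$ ($g{\left(q,R \right)} = -3 + 6 \sqrt{-1} = -3 + 6 i$)
$a{\left(z,X \right)} = \frac{-3 - 6 i}{45}$ ($a{\left(z,X \right)} = \frac{1}{-3 + 6 i} = \frac{-3 - 6 i}{45}$)
$\left(a{\left(-11,-10 - -3 \right)} + f\right) 498 = \left(\left(- \frac{1}{15} - \frac{2 i}{15}\right) + 18\right) 498 = \left(\frac{269}{15} - \frac{2 i}{15}\right) 498 = \frac{44654}{5} - \frac{332 i}{5}$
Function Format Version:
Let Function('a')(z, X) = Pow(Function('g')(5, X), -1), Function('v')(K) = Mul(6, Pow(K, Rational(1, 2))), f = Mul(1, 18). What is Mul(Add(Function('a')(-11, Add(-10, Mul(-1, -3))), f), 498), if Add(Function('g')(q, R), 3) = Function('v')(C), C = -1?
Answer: Add(Rational(44654, 5), Mul(Rational(-332, 5), I)) ≈ Add(8930.8, Mul(-66.400, I))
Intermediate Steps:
f = 18
Function('g')(q, R) = Add(-3, Mul(6, I)) (Function('g')(q, R) = Add(-3, Mul(6, Pow(-1, Rational(1, 2)))) = Add(-3, Mul(6, I)))
Function('a')(z, X) = Mul(Rational(1, 45), Add(-3, Mul(-6, I))) (Function('a')(z, X) = Pow(Add(-3, Mul(6, I)), -1) = Mul(Rational(1, 45), Add(-3, Mul(-6, I))))
Mul(Add(Function('a')(-11, Add(-10, Mul(-1, -3))), f), 498) = Mul(Add(Add(Rational(-1, 15), Mul(Rational(-2, 15), I)), 18), 498) = Mul(Add(Rational(269, 15), Mul(Rational(-2, 15), I)), 498) = Add(Rational(44654, 5), Mul(Rational(-332, 5), I))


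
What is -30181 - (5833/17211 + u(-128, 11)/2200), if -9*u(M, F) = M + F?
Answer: -1142792476543/37864200 ≈ -30181.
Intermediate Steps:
u(M, F) = -F/9 - M/9 (u(M, F) = -(M + F)/9 = -(F + M)/9 = -F/9 - M/9)
-30181 - (5833/17211 + u(-128, 11)/2200) = -30181 - (5833/17211 + (-⅑*11 - ⅑*(-128))/2200) = -30181 - (5833*(1/17211) + (-11/9 + 128/9)*(1/2200)) = -30181 - (5833/17211 + 13*(1/2200)) = -30181 - (5833/17211 + 13/2200) = -30181 - 1*13056343/37864200 = -30181 - 13056343/37864200 = -1142792476543/37864200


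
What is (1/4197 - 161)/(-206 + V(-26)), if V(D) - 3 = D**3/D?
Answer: -675716/1985181 ≈ -0.34038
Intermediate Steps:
V(D) = 3 + D**2 (V(D) = 3 + D**3/D = 3 + D**2)
(1/4197 - 161)/(-206 + V(-26)) = (1/4197 - 161)/(-206 + (3 + (-26)**2)) = (1/4197 - 161)/(-206 + (3 + 676)) = -675716/(4197*(-206 + 679)) = -675716/4197/473 = -675716/4197*1/473 = -675716/1985181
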